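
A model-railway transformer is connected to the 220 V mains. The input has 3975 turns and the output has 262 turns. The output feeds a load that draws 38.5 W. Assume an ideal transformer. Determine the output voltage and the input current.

V_out ≈ 14.5 V, I_in ≈ 0.175 A

V_out = V_in × N_out/N_in = 220 × 262/3975 = 14.501 V.
I_out = P/V_out = 38.5/14.501 = 2.6551 A.
I_in = I_out × N_out/N_in = 2.6551 × 262/3975 = 0.175 A.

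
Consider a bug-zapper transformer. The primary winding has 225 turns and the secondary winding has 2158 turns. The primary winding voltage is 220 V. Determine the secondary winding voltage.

V_s ≈ 2110 V

V_s/V_p = N_s/N_p, so V_s = 220 × 2158/225 = 2110 V.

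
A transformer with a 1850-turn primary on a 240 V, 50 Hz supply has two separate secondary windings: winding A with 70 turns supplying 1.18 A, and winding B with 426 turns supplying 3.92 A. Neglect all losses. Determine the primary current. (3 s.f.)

V_A = 240 × 70/1850 = 9.0811 V; V_B = 240 × 426/1850 = 55.265 V.
P_out = V_A I_A + V_B I_B = 9.0811×1.18 + 55.265×3.92 = 10.716 + 216.64 = 227.35 W.
Ideal ⇒ P_in = P_out, so I_p = P_out/V_p = 227.35/240 = 0.947 A.

I_p ≈ 0.947 A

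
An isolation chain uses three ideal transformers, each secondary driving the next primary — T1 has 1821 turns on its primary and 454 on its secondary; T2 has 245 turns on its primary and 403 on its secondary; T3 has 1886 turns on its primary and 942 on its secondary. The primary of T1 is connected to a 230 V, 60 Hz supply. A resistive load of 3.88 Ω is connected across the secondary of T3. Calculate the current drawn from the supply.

I_supply ≈ 2.49 A

Secondary of T1: V = 230.00 × 454/1821 = 57.342 V.
Secondary of T2: V = 57.342 × 403/245 = 94.322 V.
Secondary of T3: V = 94.322 × 942/1886 = 47.111 V.
I_load = 47.111/3.88 = 12.142 A, so P_out = 47.111 × 12.142 = 572.02 W.
All ideal ⇒ P_in = P_out, so I_supply = 572.02/230 = 2.49 A.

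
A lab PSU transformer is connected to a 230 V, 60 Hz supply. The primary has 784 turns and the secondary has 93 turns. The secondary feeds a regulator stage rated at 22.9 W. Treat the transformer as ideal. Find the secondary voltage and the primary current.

V_s ≈ 27.3 V, I_p ≈ 0.0996 A

V_s = V_p × N_s/N_p = 230 × 93/784 = 27.283 V.
I_s = P/V_s = 22.9/27.283 = 0.83935 A.
I_p = I_s × N_s/N_p = 0.83935 × 93/784 = 0.0996 A.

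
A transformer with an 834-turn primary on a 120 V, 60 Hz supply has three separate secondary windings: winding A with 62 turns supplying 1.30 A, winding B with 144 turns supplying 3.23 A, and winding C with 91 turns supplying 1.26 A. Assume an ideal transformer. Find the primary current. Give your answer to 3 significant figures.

V_A = 120 × 62/834 = 8.9209 V; V_B = 120 × 144/834 = 20.719 V; V_C = 120 × 91/834 = 13.094 V.
P_out = V_A I_A + V_B I_B + V_C I_C = 8.9209×1.30 + 20.719×3.23 + 13.094×1.26 = 11.597 + 66.924 + 16.498 = 95.019 W.
Ideal ⇒ P_in = P_out, so I_p = P_out/V_p = 95.019/120 = 0.792 A.

I_p ≈ 0.792 A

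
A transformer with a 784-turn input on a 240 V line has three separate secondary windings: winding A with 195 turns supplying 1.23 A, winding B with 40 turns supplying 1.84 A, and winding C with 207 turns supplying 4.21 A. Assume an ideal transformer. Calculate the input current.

I_in ≈ 1.51 A

V_A = 240 × 195/784 = 59.694 V; V_B = 240 × 40/784 = 12.245 V; V_C = 240 × 207/784 = 63.367 V.
P_out = V_A I_A + V_B I_B + V_C I_C = 59.694×1.23 + 12.245×1.84 + 63.367×4.21 = 73.423 + 22.531 + 266.78 = 362.73 W.
Ideal ⇒ P_in = P_out, so I_in = P_out/V_in = 362.73/240 = 1.51 A.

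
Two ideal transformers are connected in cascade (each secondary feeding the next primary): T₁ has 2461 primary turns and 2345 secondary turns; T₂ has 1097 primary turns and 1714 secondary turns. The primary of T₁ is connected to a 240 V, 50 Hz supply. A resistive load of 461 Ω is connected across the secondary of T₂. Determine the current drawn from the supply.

Secondary of T₁: V = 240.00 × 2345/2461 = 228.69 V.
Secondary of T₂: V = 228.69 × 1714/1097 = 357.31 V.
I_load = 357.31/461 = 0.77508 A, so P_out = 357.31 × 0.77508 = 276.94 W.
All ideal ⇒ P_in = P_out, so I_supply = 276.94/240 = 1.15 A.

I_supply ≈ 1.15 A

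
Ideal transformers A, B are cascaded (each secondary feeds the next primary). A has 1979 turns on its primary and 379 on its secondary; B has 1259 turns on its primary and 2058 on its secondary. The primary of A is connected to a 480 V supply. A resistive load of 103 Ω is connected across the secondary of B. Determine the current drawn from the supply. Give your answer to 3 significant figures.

After A: V = 480.00 × 379/1979 = 91.925 V.
After B: V = 91.925 × 2058/1259 = 150.26 V.
I_load = 150.26/103 = 1.4589 A, so P_out = 150.26 × 1.4589 = 219.22 W.
All ideal ⇒ P_in = P_out, so I_supply = 219.22/480 = 0.457 A.

I_supply ≈ 0.457 A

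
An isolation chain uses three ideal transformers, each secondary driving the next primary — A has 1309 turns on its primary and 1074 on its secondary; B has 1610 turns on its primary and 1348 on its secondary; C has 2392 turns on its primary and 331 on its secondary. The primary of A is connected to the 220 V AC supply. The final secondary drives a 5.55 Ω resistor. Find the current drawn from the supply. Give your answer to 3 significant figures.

Secondary of A: V = 220.00 × 1074/1309 = 180.50 V.
Secondary of B: V = 180.50 × 1348/1610 = 151.13 V.
Secondary of C: V = 151.13 × 331/2392 = 20.913 V.
I_load = 20.913/5.55 = 3.7681 A, so P_out = 20.913 × 3.7681 = 78.803 W.
All ideal ⇒ P_in = P_out, so I_supply = 78.803/220 = 0.358 A.

I_supply ≈ 0.358 A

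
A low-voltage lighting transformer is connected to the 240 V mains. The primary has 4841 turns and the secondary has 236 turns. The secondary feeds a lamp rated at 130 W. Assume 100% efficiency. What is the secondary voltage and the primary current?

V_s ≈ 11.7 V, I_p ≈ 0.542 A

V_s = V_p × N_s/N_p = 240 × 236/4841 = 11.700 V.
I_s = P/V_s = 130/11.700 = 11.111 A.
I_p = I_s × N_s/N_p = 11.111 × 236/4841 = 0.542 A.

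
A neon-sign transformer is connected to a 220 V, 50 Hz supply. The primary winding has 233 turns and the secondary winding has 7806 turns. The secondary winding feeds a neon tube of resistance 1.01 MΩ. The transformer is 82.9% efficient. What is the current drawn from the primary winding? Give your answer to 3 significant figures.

V_s = 220 × 7806/233 = 7370.5 V.
I_s = V_s/R = 7370.5/(1.01×10^6) = 0.0072975 A.
P_out = V_s I_s = 7370.5 × 0.0072975 = 53.786 W.
P_in = P_out/η = 53.786/0.829 = 64.881 W.
I_p = P_in/V_p = 64.881/220 = 0.295 A.

I_p ≈ 0.295 A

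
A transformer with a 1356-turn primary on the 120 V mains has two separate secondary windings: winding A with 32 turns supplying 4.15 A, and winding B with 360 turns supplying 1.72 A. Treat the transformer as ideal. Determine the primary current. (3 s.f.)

I_p ≈ 0.555 A

V_A = 120 × 32/1356 = 2.8319 V; V_B = 120 × 360/1356 = 31.858 V.
P_out = V_A I_A + V_B I_B = 2.8319×4.15 + 31.858×1.72 = 11.752 + 54.796 = 66.549 W.
Ideal ⇒ P_in = P_out, so I_p = P_out/V_p = 66.549/120 = 0.555 A.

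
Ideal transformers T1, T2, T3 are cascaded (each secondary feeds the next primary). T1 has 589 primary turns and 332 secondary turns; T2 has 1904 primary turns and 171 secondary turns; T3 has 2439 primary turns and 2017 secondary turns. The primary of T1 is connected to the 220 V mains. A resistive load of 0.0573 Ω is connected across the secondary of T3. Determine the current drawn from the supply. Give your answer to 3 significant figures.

After T1: V = 220.00 × 332/589 = 124.01 V.
After T2: V = 124.01 × 171/1904 = 11.137 V.
After T3: V = 11.137 × 2017/2439 = 9.2102 V.
I_load = 9.2102/0.0573 = 160.74 A, so P_out = 9.2102 × 160.74 = 1480.4 W.
All ideal ⇒ P_in = P_out, so I_supply = 1480.4/220 = 6.73 A.

I_supply ≈ 6.73 A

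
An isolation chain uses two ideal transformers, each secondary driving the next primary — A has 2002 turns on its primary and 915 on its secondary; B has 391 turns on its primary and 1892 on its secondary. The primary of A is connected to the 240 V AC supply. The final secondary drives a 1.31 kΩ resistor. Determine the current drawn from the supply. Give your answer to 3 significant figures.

I_supply ≈ 0.896 A

Secondary of A: V = 240.00 × 915/2002 = 109.69 V.
Secondary of B: V = 109.69 × 1892/391 = 530.78 V.
I_load = 530.78/1310 = 0.40517 A, so P_out = 530.78 × 0.40517 = 215.06 W.
All ideal ⇒ P_in = P_out, so I_supply = 215.06/240 = 0.896 A.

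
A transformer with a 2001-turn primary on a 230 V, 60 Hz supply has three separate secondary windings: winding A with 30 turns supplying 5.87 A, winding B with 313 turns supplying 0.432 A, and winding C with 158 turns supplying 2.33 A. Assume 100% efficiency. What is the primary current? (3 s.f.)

I_p ≈ 0.340 A

V_A = 230 × 30/2001 = 3.4483 V; V_B = 230 × 313/2001 = 35.977 V; V_C = 230 × 158/2001 = 18.161 V.
P_out = V_A I_A + V_B I_B + V_C I_C = 3.4483×5.87 + 35.977×0.432 + 18.161×2.33 = 20.241 + 15.542 + 42.315 = 78.098 W.
Ideal ⇒ P_in = P_out, so I_p = P_out/V_p = 78.098/230 = 0.340 A.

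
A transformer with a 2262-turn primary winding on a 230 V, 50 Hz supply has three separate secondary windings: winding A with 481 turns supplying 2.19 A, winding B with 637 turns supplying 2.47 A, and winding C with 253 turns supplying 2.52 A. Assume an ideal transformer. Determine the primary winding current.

V_A = 230 × 481/2262 = 48.908 V; V_B = 230 × 637/2262 = 64.770 V; V_C = 230 × 253/2262 = 25.725 V.
P_out = V_A I_A + V_B I_B + V_C I_C = 48.908×2.19 + 64.770×2.47 + 25.725×2.52 = 107.11 + 159.98 + 64.827 = 331.92 W.
Ideal ⇒ P_in = P_out, so I_p = P_out/V_p = 331.92/230 = 1.44 A.

I_p ≈ 1.44 A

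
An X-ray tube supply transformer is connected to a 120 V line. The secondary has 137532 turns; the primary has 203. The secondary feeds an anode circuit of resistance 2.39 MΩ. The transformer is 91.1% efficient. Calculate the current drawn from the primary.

V_s = 120 × 137532/203 = 81300 V.
I_s = V_s/R = 81300/(2.39×10^6) = 0.034017 A.
P_out = V_s I_s = 81300 × 0.034017 = 2765.5 W.
P_in = P_out/η = 2765.5/0.911 = 3035.7 W.
I_p = P_in/V_p = 3035.7/120 = 25.3 A.

I_p ≈ 25.3 A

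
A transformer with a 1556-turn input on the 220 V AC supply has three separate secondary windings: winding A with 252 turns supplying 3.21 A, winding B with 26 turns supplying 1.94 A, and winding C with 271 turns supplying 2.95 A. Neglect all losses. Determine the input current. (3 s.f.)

I_in ≈ 1.07 A

V_A = 220 × 252/1556 = 35.630 V; V_B = 220 × 26/1556 = 3.6761 V; V_C = 220 × 271/1556 = 38.316 V.
P_out = V_A I_A + V_B I_B + V_C I_C = 35.630×3.21 + 3.6761×1.94 + 38.316×2.95 = 114.37 + 7.1316 + 113.03 = 234.54 W.
Ideal ⇒ P_in = P_out, so I_in = P_out/V_in = 234.54/220 = 1.07 A.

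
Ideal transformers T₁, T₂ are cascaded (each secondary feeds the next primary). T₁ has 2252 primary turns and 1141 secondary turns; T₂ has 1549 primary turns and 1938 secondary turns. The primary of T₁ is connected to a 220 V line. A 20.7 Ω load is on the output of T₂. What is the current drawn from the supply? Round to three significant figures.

I_supply ≈ 4.27 A

Secondary of T₁: V = 220.00 × 1141/2252 = 111.47 V.
Secondary of T₂: V = 111.47 × 1938/1549 = 139.46 V.
I_load = 139.46/20.7 = 6.7371 A, so P_out = 139.46 × 6.7371 = 939.54 W.
All ideal ⇒ P_in = P_out, so I_supply = 939.54/220 = 4.27 A.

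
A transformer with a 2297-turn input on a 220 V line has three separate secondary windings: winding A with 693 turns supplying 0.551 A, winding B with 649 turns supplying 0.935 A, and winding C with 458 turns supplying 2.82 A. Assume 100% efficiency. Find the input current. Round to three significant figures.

V_A = 220 × 693/2297 = 66.374 V; V_B = 220 × 649/2297 = 62.159 V; V_C = 220 × 458/2297 = 43.866 V.
P_out = V_A I_A + V_B I_B + V_C I_C = 66.374×0.551 + 62.159×0.935 + 43.866×2.82 = 36.572 + 58.119 + 123.70 = 218.39 W.
Ideal ⇒ P_in = P_out, so I_in = P_out/V_in = 218.39/220 = 0.993 A.

I_in ≈ 0.993 A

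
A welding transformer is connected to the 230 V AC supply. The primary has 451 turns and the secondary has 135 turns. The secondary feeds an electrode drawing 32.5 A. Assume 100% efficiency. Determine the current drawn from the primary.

I_p ≈ 9.73 A

For an ideal transformer I_p N_p = I_s N_s, so I_p = 32.5 × 135/451 = 9.73 A.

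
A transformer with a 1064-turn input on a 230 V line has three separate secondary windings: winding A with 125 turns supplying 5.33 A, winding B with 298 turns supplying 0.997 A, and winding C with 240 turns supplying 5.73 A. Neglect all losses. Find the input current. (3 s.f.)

V_A = 230 × 125/1064 = 27.021 V; V_B = 230 × 298/1064 = 64.417 V; V_C = 230 × 240/1064 = 51.880 V.
P_out = V_A I_A + V_B I_B + V_C I_C = 27.021×5.33 + 64.417×0.997 + 51.880×5.73 = 144.02 + 64.224 + 297.27 = 505.51 W.
Ideal ⇒ P_in = P_out, so I_in = P_out/V_in = 505.51/230 = 2.20 A.

I_in ≈ 2.20 A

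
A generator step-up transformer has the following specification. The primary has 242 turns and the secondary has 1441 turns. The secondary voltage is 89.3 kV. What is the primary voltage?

V_p ≈ 15000 V

V_p/V_s = N_p/N_s, so V_p = 89300 × 242/1441 = 15000 V.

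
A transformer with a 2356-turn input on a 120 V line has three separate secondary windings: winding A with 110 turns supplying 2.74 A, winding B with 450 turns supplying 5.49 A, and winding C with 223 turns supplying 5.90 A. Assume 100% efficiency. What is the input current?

I_in ≈ 1.73 A

V_A = 120 × 110/2356 = 5.6027 V; V_B = 120 × 450/2356 = 22.920 V; V_C = 120 × 223/2356 = 11.358 V.
P_out = V_A I_A + V_B I_B + V_C I_C = 5.6027×2.74 + 22.920×5.49 + 11.358×5.90 = 15.351 + 125.83 + 67.014 = 208.20 W.
Ideal ⇒ P_in = P_out, so I_in = P_out/V_in = 208.20/120 = 1.73 A.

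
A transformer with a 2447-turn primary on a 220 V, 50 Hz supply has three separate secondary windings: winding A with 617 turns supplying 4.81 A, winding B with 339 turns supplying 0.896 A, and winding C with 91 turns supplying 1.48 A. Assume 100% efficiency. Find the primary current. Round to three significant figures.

V_A = 220 × 617/2447 = 55.472 V; V_B = 220 × 339/2447 = 30.478 V; V_C = 220 × 91/2447 = 8.1814 V.
P_out = V_A I_A + V_B I_B + V_C I_C = 55.472×4.81 + 30.478×0.896 + 8.1814×1.48 = 266.82 + 27.308 + 12.109 = 306.24 W.
Ideal ⇒ P_in = P_out, so I_p = P_out/V_p = 306.24/220 = 1.39 A.

I_p ≈ 1.39 A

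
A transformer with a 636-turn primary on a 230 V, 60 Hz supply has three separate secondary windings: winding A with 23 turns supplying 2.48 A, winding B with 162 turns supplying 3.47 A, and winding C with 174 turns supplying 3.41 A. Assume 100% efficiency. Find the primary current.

I_p ≈ 1.91 A

V_A = 230 × 23/636 = 8.3176 V; V_B = 230 × 162/636 = 58.585 V; V_C = 230 × 174/636 = 62.925 V.
P_out = V_A I_A + V_B I_B + V_C I_C = 8.3176×2.48 + 58.585×3.47 + 62.925×3.41 = 20.628 + 203.29 + 214.57 = 438.49 W.
Ideal ⇒ P_in = P_out, so I_p = P_out/V_p = 438.49/230 = 1.91 A.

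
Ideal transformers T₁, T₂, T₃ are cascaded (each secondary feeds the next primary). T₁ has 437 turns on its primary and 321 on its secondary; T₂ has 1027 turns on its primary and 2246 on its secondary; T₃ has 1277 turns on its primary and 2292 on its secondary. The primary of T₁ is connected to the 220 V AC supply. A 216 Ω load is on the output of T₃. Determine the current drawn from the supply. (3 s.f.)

I_supply ≈ 8.47 A

After T₁: V = 220.00 × 321/437 = 161.60 V.
After T₂: V = 161.60 × 2246/1027 = 353.42 V.
After T₃: V = 353.42 × 2292/1277 = 634.32 V.
I_load = 634.32/216 = 2.9367 A, so P_out = 634.32 × 2.9367 = 1862.8 W.
All ideal ⇒ P_in = P_out, so I_supply = 1862.8/220 = 8.47 A.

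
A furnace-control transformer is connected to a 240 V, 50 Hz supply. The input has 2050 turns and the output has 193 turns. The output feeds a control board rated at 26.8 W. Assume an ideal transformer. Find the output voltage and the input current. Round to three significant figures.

V_out = V_in × N_out/N_in = 240 × 193/2050 = 22.595 V.
I_out = P/V_out = 26.8/22.595 = 1.1861 A.
I_in = I_out × N_out/N_in = 1.1861 × 193/2050 = 0.112 A.

V_out ≈ 22.6 V, I_in ≈ 0.112 A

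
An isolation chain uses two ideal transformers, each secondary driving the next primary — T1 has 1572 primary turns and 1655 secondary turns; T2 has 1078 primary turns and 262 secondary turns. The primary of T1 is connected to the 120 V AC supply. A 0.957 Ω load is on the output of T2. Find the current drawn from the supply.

I_supply ≈ 8.21 A

Secondary of T1: V = 120.00 × 1655/1572 = 126.34 V.
Secondary of T2: V = 126.34 × 262/1078 = 30.705 V.
I_load = 30.705/0.957 = 32.085 A, so P_out = 30.705 × 32.085 = 985.16 W.
All ideal ⇒ P_in = P_out, so I_supply = 985.16/120 = 8.21 A.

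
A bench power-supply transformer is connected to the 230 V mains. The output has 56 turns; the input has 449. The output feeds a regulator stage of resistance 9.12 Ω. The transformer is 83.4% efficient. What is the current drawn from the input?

I_in ≈ 0.470 A

V_out = 230 × 56/449 = 28.686 V.
I_out = V_out/R = 28.686/9.12 = 3.1454 A.
P_out = V_out I_out = 28.686 × 3.1454 = 90.229 W.
P_in = P_out/η = 90.229/0.834 = 108.19 W.
I_in = P_in/V_in = 108.19/230 = 0.470 A.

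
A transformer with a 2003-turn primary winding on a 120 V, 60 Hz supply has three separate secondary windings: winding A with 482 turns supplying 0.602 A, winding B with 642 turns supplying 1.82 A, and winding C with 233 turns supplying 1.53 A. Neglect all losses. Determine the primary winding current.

I_p ≈ 0.906 A

V_A = 120 × 482/2003 = 28.877 V; V_B = 120 × 642/2003 = 38.462 V; V_C = 120 × 233/2003 = 13.959 V.
P_out = V_A I_A + V_B I_B + V_C I_C = 28.877×0.602 + 38.462×1.82 + 13.959×1.53 = 17.384 + 70.001 + 21.357 = 108.74 W.
Ideal ⇒ P_in = P_out, so I_p = P_out/V_p = 108.74/120 = 0.906 A.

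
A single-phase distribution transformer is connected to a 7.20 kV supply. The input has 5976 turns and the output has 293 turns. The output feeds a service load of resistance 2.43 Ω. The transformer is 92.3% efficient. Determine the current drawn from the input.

I_in ≈ 7.72 A

V_out = 7200 × 293/5976 = 353.01 V.
I_out = V_out/R = 353.01/2.43 = 145.27 A.
P_out = V_out I_out = 353.01 × 145.27 = 51283 W.
P_in = P_out/η = 51283/0.923 = 55561 W.
I_in = P_in/V_in = 55561/7200 = 7.72 A.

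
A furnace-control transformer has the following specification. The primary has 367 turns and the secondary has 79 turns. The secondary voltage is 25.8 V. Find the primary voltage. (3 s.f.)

V_p/V_s = N_p/N_s, so V_p = 25.8 × 367/79 = 120 V.

V_p ≈ 120 V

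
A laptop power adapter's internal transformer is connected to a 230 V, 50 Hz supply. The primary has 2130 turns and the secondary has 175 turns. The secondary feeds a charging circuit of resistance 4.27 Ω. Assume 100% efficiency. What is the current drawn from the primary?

I_p ≈ 0.364 A

V_s = V_p × N_s/N_p = 230 × 175/2130 = 18.897 V.
I_s = V_s/R = 18.897/4.27 = 4.4255 A.
For an ideal transformer I_p N_p = I_s N_s, so I_p = 4.4255 × 175/2130 = 0.364 A.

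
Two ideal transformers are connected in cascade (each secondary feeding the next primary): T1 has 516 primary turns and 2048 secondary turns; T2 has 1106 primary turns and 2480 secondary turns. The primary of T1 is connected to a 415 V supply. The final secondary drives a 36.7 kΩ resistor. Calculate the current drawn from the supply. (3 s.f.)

After T1: V = 415.00 × 2048/516 = 1647.1 V.
After T2: V = 1647.1 × 2480/1106 = 3693.4 V.
I_load = 3693.4/36700 = 0.10064 A, so P_out = 3693.4 × 0.10064 = 371.69 W.
All ideal ⇒ P_in = P_out, so I_supply = 371.69/415 = 0.896 A.

I_supply ≈ 0.896 A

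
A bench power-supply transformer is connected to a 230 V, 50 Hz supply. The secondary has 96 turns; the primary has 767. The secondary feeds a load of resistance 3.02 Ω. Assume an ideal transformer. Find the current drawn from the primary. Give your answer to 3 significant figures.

I_p ≈ 1.19 A

V_s = V_p × N_s/N_p = 230 × 96/767 = 28.787 V.
I_s = V_s/R = 28.787/3.02 = 9.5323 A.
For an ideal transformer I_p N_p = I_s N_s, so I_p = 9.5323 × 96/767 = 1.19 A.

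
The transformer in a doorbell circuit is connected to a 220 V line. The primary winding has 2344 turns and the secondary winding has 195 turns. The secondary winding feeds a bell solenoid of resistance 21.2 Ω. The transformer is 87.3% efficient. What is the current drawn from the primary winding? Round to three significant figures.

V_s = 220 × 195/2344 = 18.302 V.
I_s = V_s/R = 18.302/21.2 = 0.86330 A.
P_out = V_s I_s = 18.302 × 0.86330 = 15.800 W.
P_in = P_out/η = 15.800/0.873 = 18.099 W.
I_p = P_in/V_p = 18.099/220 = 0.0823 A.

I_p ≈ 0.0823 A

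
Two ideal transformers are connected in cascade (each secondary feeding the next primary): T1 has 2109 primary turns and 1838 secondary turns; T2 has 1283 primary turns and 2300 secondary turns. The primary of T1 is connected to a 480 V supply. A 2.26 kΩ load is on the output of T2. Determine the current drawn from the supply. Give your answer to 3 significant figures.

I_supply ≈ 0.518 A

Secondary of T1: V = 480.00 × 1838/2109 = 418.32 V.
Secondary of T2: V = 418.32 × 2300/1283 = 749.91 V.
I_load = 749.91/2260 = 0.33182 A, so P_out = 749.91 × 0.33182 = 248.84 W.
All ideal ⇒ P_in = P_out, so I_supply = 248.84/480 = 0.518 A.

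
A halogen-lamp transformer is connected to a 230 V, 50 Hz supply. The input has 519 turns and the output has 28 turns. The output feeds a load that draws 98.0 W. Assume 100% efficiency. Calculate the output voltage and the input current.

V_out ≈ 12.4 V, I_in ≈ 0.426 A

V_out = V_in × N_out/N_in = 230 × 28/519 = 12.408 V.
I_out = P/V_out = 98.0/12.408 = 7.8978 A.
I_in = I_out × N_out/N_in = 7.8978 × 28/519 = 0.426 A.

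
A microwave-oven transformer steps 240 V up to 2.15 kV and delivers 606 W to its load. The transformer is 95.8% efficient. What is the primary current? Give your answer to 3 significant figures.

I_p ≈ 2.64 A

P_in = P_out/η = 606/0.958 = 632.57 W.
I_p = P_in/V_p = 632.57/240 = 2.64 A.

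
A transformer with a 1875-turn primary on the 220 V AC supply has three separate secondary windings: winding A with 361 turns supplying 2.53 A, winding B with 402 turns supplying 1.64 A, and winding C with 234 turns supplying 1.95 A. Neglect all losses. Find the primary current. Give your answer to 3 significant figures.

I_p ≈ 1.08 A

V_A = 220 × 361/1875 = 42.357 V; V_B = 220 × 402/1875 = 47.168 V; V_C = 220 × 234/1875 = 27.456 V.
P_out = V_A I_A + V_B I_B + V_C I_C = 42.357×2.53 + 47.168×1.64 + 27.456×1.95 = 107.16 + 77.356 + 53.539 = 238.06 W.
Ideal ⇒ P_in = P_out, so I_p = P_out/V_p = 238.06/220 = 1.08 A.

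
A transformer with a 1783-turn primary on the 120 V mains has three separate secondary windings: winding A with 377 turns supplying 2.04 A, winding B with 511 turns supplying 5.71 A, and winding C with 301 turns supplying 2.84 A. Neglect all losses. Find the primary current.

I_p ≈ 2.55 A

V_A = 120 × 377/1783 = 25.373 V; V_B = 120 × 511/1783 = 34.391 V; V_C = 120 × 301/1783 = 20.258 V.
P_out = V_A I_A + V_B I_B + V_C I_C = 25.373×2.04 + 34.391×5.71 + 20.258×2.84 = 51.761 + 196.38 + 57.533 = 305.67 W.
Ideal ⇒ P_in = P_out, so I_p = P_out/V_p = 305.67/120 = 2.55 A.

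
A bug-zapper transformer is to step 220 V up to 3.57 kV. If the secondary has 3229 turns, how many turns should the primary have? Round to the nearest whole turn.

N_p = 199 turns

N_p/N_s = V_p/V_s, so N_p = 3229 × 220/3570 = 199.0 ≈ 199 turns.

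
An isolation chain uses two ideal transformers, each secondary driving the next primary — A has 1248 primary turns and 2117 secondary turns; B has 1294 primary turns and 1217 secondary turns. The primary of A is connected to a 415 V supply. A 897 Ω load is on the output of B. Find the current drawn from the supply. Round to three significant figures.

Secondary of A: V = 415.00 × 2117/1248 = 703.97 V.
Secondary of B: V = 703.97 × 1217/1294 = 662.08 V.
I_load = 662.08/897 = 0.73811 A, so P_out = 662.08 × 0.73811 = 488.68 W.
All ideal ⇒ P_in = P_out, so I_supply = 488.68/415 = 1.18 A.

I_supply ≈ 1.18 A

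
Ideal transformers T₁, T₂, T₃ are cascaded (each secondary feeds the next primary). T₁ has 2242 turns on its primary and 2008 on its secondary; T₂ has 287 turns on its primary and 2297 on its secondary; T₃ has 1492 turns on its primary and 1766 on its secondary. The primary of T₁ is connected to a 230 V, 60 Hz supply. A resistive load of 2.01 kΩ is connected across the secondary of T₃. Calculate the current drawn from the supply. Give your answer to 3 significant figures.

After T₁: V = 230.00 × 2008/2242 = 205.99 V.
After T₂: V = 205.99 × 2297/287 = 1648.7 V.
After T₃: V = 1648.7 × 1766/1492 = 1951.4 V.
I_load = 1951.4/2010 = 0.97087 A, so P_out = 1951.4 × 0.97087 = 1894.6 W.
All ideal ⇒ P_in = P_out, so I_supply = 1894.6/230 = 8.24 A.

I_supply ≈ 8.24 A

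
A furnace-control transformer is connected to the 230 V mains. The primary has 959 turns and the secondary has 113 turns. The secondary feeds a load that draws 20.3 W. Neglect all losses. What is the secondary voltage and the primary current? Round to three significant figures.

V_s ≈ 27.1 V, I_p ≈ 0.0883 A

V_s = V_p × N_s/N_p = 230 × 113/959 = 27.101 V.
I_s = P/V_s = 20.3/27.101 = 0.74905 A.
I_p = I_s × N_s/N_p = 0.74905 × 113/959 = 0.0883 A.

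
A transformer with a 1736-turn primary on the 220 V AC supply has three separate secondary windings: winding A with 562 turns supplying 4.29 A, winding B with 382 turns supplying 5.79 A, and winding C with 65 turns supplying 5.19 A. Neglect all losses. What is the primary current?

V_A = 220 × 562/1736 = 71.221 V; V_B = 220 × 382/1736 = 48.410 V; V_C = 220 × 65/1736 = 8.2373 V.
P_out = V_A I_A + V_B I_B + V_C I_C = 71.221×4.29 + 48.410×5.79 + 8.2373×5.19 = 305.54 + 280.29 + 42.752 = 628.59 W.
Ideal ⇒ P_in = P_out, so I_p = P_out/V_p = 628.59/220 = 2.86 A.

I_p ≈ 2.86 A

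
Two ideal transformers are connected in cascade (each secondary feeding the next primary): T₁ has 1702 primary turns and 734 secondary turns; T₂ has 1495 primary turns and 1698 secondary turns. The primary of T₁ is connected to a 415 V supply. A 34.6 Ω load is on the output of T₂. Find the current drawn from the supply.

Secondary of T₁: V = 415.00 × 734/1702 = 178.97 V.
Secondary of T₂: V = 178.97 × 1698/1495 = 203.27 V.
I_load = 203.27/34.6 = 5.8750 A, so P_out = 203.27 × 5.8750 = 1194.2 W.
All ideal ⇒ P_in = P_out, so I_supply = 1194.2/415 = 2.88 A.

I_supply ≈ 2.88 A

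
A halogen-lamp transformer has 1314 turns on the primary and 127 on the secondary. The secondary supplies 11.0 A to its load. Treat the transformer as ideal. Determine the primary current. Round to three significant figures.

For an ideal transformer I_p/I_s = N_s/N_p, so I_p = 11.0 × 127/1314 = 1.06 A.

I_p ≈ 1.06 A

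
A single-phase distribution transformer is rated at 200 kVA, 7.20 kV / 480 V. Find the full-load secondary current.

I_s = S/V_s = 200000/480 = 417 A.

I_s ≈ 417 A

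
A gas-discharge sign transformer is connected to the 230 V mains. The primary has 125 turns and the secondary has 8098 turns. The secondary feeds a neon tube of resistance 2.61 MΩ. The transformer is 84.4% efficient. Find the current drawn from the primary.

I_p ≈ 0.438 A

V_s = 230 × 8098/125 = 14900 V.
I_s = V_s/R = 14900/(2.61×10^6) = 0.0057089 A.
P_out = V_s I_s = 14900 × 0.0057089 = 85.065 W.
P_in = P_out/η = 85.065/0.844 = 100.79 W.
I_p = P_in/V_p = 100.79/230 = 0.438 A.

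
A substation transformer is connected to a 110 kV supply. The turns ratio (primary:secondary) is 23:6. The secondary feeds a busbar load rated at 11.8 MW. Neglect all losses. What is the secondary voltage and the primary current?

V_s ≈ 28700 V, I_p ≈ 107 A

V_s = V_p × N_s/N_p = 110000 × 6/23 = 28696 V.
I_s = P/V_s = 1.18×10^7/28696 = 411.21 A.
I_p = I_s × N_s/N_p = 411.21 × 6/23 = 107 A.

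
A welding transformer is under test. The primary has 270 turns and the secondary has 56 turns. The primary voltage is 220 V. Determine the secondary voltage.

V_s/V_p = N_s/N_p, so V_s = 220 × 56/270 = 45.6 V.

V_s ≈ 45.6 V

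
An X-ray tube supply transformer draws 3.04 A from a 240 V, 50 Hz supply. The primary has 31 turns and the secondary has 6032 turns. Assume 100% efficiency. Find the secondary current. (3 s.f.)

I_s ≈ 0.0156 A

I_s/I_p = N_p/N_s, so I_s = 3.04 × 31/6032 = 0.0156 A.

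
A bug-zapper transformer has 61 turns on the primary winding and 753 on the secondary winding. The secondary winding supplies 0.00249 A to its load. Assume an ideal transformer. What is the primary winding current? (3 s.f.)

I_p ≈ 0.0307 A

For an ideal transformer I_p/I_s = N_s/N_p, so I_p = 0.00249 × 753/61 = 0.0307 A.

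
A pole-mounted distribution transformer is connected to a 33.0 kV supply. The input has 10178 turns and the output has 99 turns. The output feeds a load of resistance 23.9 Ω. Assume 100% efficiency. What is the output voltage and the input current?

V_out = V_in × N_out/N_in = 33000 × 99/10178 = 320.99 V.
I_out = V_out/R = 320.99/23.9 = 13.430 A.
I_in = I_out × N_out/N_in = 13.430 × 99/10178 = 0.131 A.

V_out ≈ 321 V, I_in ≈ 0.131 A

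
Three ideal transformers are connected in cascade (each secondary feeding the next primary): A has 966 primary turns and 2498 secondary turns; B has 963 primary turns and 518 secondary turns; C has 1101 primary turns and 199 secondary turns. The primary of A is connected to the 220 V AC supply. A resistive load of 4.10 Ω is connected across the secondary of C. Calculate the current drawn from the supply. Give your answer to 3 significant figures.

I_supply ≈ 3.39 A

After A: V = 220.00 × 2498/966 = 568.90 V.
After B: V = 568.90 × 518/963 = 306.01 V.
After C: V = 306.01 × 199/1101 = 55.310 V.
I_load = 55.310/4.10 = 13.490 A, so P_out = 55.310 × 13.490 = 746.16 W.
All ideal ⇒ P_in = P_out, so I_supply = 746.16/220 = 3.39 A.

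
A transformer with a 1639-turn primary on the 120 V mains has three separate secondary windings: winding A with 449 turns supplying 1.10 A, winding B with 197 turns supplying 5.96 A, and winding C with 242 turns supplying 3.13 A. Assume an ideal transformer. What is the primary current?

V_A = 120 × 449/1639 = 32.874 V; V_B = 120 × 197/1639 = 14.423 V; V_C = 120 × 242/1639 = 17.718 V.
P_out = V_A I_A + V_B I_B + V_C I_C = 32.874×1.10 + 14.423×5.96 + 17.718×3.13 = 36.161 + 85.964 + 55.458 = 177.58 W.
Ideal ⇒ P_in = P_out, so I_p = P_out/V_p = 177.58/120 = 1.48 A.

I_p ≈ 1.48 A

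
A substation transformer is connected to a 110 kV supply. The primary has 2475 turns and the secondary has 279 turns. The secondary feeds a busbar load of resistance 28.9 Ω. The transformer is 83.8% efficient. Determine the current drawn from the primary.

I_p ≈ 57.7 A

V_s = 110000 × 279/2475 = 12400 V.
I_s = V_s/R = 12400/28.9 = 429.07 A.
P_out = V_s I_s = 12400 × 429.07 = 5.3204×10^6 W.
P_in = P_out/η = 5.3204×10^6/0.838 = 6.3489×10^6 W.
I_p = P_in/V_p = 6.3489×10^6/110000 = 57.7 A.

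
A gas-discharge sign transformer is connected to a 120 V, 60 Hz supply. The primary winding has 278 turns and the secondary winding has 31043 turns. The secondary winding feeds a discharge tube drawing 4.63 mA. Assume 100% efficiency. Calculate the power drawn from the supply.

P ≈ 62.0 W

I_p = I_s × N_s/N_p = 0.00463 × 31043/278 = 0.51701 A.
P = V_p I_p = 120 × 0.51701 = 62.0 W.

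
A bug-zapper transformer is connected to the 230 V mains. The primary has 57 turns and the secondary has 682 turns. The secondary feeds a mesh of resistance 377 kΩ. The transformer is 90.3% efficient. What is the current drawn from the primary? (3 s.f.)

V_s = 230 × 682/57 = 2751.9 V.
I_s = V_s/R = 2751.9/377000 = 0.0072995 A.
P_out = V_s I_s = 2751.9 × 0.0072995 = 20.088 W.
P_in = P_out/η = 20.088/0.903 = 22.246 W.
I_p = P_in/V_p = 22.246/230 = 0.0967 A.

I_p ≈ 0.0967 A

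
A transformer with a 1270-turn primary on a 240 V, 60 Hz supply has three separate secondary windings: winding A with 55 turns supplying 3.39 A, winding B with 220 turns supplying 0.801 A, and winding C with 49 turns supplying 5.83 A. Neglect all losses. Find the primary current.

V_A = 240 × 55/1270 = 10.394 V; V_B = 240 × 220/1270 = 41.575 V; V_C = 240 × 49/1270 = 9.2598 V.
P_out = V_A I_A + V_B I_B + V_C I_C = 10.394×3.39 + 41.575×0.801 + 9.2598×5.83 = 35.235 + 33.301 + 53.985 = 122.52 W.
Ideal ⇒ P_in = P_out, so I_p = P_out/V_p = 122.52/240 = 0.511 A.

I_p ≈ 0.511 A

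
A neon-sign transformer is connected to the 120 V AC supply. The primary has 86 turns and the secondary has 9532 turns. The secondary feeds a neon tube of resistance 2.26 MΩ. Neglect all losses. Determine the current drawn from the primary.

V_s = V_p × N_s/N_p = 120 × 9532/86 = 13300 V.
I_s = V_s/R = 13300/(2.26×10^6) = 0.0058852 A.
For an ideal transformer I_p N_p = I_s N_s, so I_p = 0.0058852 × 9532/86 = 0.652 A.

I_p ≈ 0.652 A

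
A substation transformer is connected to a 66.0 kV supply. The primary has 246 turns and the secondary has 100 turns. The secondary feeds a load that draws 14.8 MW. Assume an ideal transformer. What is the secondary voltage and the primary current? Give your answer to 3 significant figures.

V_s ≈ 26800 V, I_p ≈ 224 A

V_s = V_p × N_s/N_p = 66000 × 100/246 = 26829 V.
I_s = P/V_s = 1.48×10^7/26829 = 551.64 A.
I_p = I_s × N_s/N_p = 551.64 × 100/246 = 224 A.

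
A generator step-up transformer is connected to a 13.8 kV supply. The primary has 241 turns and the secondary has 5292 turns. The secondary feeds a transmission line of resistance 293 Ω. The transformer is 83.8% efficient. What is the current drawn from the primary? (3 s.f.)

V_s = 13800 × 5292/241 = 303030 V.
I_s = V_s/R = 303030/293 = 1034.2 A.
P_out = V_s I_s = 303030 × 1034.2 = 3.1340×10^8 W.
P_in = P_out/η = 3.1340×10^8/0.838 = 3.7398×10^8 W.
I_p = P_in/V_p = 3.7398×10^8/13800 = 27100 A.

I_p ≈ 27100 A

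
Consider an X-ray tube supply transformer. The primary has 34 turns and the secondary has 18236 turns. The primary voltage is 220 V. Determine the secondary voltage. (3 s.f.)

V_s/V_p = N_s/N_p, so V_s = 220 × 18236/34 = 118000 V.

V_s ≈ 118000 V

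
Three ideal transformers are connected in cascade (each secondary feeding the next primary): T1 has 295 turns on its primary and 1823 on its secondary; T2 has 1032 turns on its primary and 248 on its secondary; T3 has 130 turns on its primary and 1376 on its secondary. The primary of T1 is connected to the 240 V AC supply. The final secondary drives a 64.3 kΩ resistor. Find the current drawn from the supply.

Secondary of T1: V = 240.00 × 1823/295 = 1483.1 V.
Secondary of T2: V = 1483.1 × 248/1032 = 356.41 V.
Secondary of T3: V = 356.41 × 1376/130 = 3772.4 V.
I_load = 3772.4/64300 = 0.058669 A, so P_out = 3772.4 × 0.058669 = 221.33 W.
All ideal ⇒ P_in = P_out, so I_supply = 221.33/240 = 0.922 A.

I_supply ≈ 0.922 A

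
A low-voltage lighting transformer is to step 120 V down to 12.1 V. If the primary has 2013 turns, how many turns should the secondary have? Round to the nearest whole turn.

N_s/N_p = V_s/V_p, so N_s = 2013 × 12.1/120 = 203.0 ≈ 203 turns.

N_s = 203 turns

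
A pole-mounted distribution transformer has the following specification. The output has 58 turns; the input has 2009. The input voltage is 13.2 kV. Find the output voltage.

V_out/V_in = N_out/N_in, so V_out = 13200 × 58/2009 = 381 V.

V_out ≈ 381 V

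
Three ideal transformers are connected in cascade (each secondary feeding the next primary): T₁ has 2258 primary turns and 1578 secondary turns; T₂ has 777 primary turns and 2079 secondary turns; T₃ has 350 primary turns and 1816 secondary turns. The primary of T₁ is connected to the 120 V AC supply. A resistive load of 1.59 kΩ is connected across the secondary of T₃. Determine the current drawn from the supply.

After T₁: V = 120.00 × 1578/2258 = 83.862 V.
After T₂: V = 83.862 × 2079/777 = 224.39 V.
After T₃: V = 224.39 × 1816/350 = 1164.2 V.
I_load = 1164.2/1590 = 0.73223 A, so P_out = 1164.2 × 0.73223 = 852.50 W.
All ideal ⇒ P_in = P_out, so I_supply = 852.50/120 = 7.10 A.

I_supply ≈ 7.10 A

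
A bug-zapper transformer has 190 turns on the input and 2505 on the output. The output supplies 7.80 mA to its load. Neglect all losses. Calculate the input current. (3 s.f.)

I_in ≈ 0.103 A

For an ideal transformer I_in/I_out = N_out/N_in, so I_in = 0.00780 × 2505/190 = 0.103 A.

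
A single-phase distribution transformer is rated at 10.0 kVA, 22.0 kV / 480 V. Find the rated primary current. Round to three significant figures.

I_p ≈ 0.455 A

I_p = S/V_p = 10000/22000 = 0.455 A.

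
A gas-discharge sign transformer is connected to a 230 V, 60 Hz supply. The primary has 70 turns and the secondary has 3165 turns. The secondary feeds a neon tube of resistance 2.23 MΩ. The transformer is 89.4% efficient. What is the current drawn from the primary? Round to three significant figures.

V_s = 230 × 3165/70 = 10399 V.
I_s = V_s/R = 10399/(2.23×10^6) = 0.0046634 A.
P_out = V_s I_s = 10399 × 0.0046634 = 48.496 W.
P_in = P_out/η = 48.496/0.894 = 54.246 W.
I_p = P_in/V_p = 54.246/230 = 0.236 A.

I_p ≈ 0.236 A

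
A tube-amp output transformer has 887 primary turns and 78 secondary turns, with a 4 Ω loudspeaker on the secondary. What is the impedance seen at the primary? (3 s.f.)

Z_p ≈ 517 Ω

Z_p = (N_p/N_s)² × Z_s = (887/78)² × 4 = 517 Ω.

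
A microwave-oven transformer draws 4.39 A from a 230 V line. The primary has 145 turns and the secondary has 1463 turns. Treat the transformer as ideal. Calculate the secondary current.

I_s ≈ 0.435 A

I_s/I_p = N_p/N_s, so I_s = 4.39 × 145/1463 = 0.435 A.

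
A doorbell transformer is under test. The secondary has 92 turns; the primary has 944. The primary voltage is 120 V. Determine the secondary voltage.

V_s ≈ 11.7 V

V_s/V_p = N_s/N_p, so V_s = 120 × 92/944 = 11.7 V.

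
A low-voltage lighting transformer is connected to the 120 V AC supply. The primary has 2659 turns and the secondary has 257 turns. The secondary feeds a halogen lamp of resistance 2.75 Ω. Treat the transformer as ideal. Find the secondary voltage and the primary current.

V_s ≈ 11.6 V, I_p ≈ 0.408 A

V_s = V_p × N_s/N_p = 120 × 257/2659 = 11.598 V.
I_s = V_s/R = 11.598/2.75 = 4.2176 A.
I_p = I_s × N_s/N_p = 4.2176 × 257/2659 = 0.408 A.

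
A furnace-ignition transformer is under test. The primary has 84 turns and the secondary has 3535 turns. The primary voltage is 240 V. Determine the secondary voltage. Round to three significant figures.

V_s ≈ 10100 V

V_s/V_p = N_s/N_p, so V_s = 240 × 3535/84 = 10100 V.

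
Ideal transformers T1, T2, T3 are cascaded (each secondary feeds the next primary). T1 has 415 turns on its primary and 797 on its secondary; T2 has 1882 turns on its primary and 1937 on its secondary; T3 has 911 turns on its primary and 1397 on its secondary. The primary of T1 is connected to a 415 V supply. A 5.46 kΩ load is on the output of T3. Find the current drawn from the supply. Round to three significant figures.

I_supply ≈ 0.698 A

Secondary of T1: V = 415.00 × 797/415 = 797.00 V.
Secondary of T2: V = 797.00 × 1937/1882 = 820.29 V.
Secondary of T3: V = 820.29 × 1397/911 = 1257.9 V.
I_load = 1257.9/5460 = 0.23038 A, so P_out = 1257.9 × 0.23038 = 289.80 W.
All ideal ⇒ P_in = P_out, so I_supply = 289.80/415 = 0.698 A.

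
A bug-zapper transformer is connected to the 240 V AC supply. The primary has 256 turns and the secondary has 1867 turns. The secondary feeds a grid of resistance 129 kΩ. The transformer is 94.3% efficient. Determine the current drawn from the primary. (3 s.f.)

I_p ≈ 0.105 A

V_s = 240 × 1867/256 = 1750.3 V.
I_s = V_s/R = 1750.3/129000 = 0.013568 A.
P_out = V_s I_s = 1750.3 × 0.013568 = 23.749 W.
P_in = P_out/η = 23.749/0.943 = 25.184 W.
I_p = P_in/V_p = 25.184/240 = 0.105 A.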